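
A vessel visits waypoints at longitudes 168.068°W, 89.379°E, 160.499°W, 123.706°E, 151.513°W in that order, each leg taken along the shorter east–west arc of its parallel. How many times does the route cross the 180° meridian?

Leg 1: -168.068° → +89.379°, shortest Δλ = -102.553° (west) — crosses 180°.
Leg 2: +89.379° → -160.499°, shortest Δλ = 110.122° (east) — crosses 180°.
Leg 3: -160.499° → +123.706°, shortest Δλ = -75.795° (west) — crosses 180°.
Leg 4: +123.706° → -151.513°, shortest Δλ = 84.781° (east) — crosses 180°.
Total crossings: 4.

4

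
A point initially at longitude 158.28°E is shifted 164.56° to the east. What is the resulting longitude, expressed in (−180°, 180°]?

Start at +158.28°; shift +164.56° → +322.84°.
+322.84° lies outside (−180°, 180°]; subtract 360° → -37.16°.

37.16°W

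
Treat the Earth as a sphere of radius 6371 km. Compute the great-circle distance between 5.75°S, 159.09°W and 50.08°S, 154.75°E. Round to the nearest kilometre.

Δλ = 154.75 − -159.09 = 313.84°; wrapped into (−180°, 180°]: -46.16°.
Δφ = -50.08 − -5.75 = -44.33°.
a = sin²(Δφ/2) + cos φ₁ · cos φ₂ · sin²(Δλ/2) = 0.240457.
c = 2·atan2(√a, √(1−a)) = 1.02502 rad → d = 6371·c ≈ 6530.37 km.

6530 km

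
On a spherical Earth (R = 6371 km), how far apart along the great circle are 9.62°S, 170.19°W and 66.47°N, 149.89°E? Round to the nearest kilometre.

9057 km

Δλ = 149.89 − -170.19 = 320.08°; wrapped into (−180°, 180°]: -39.92°.
Δφ = 66.47 − -9.62 = 76.09°.
a = sin²(Δφ/2) + cos φ₁ · cos φ₂ · sin²(Δλ/2) = 0.425669.
c = 2·atan2(√a, √(1−a)) = 1.42158 rad → d = 6371·c ≈ 9056.89 km.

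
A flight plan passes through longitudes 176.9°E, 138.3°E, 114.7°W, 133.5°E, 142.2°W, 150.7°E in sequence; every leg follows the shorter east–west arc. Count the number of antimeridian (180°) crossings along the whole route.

4

Leg 1: +176.9° → +138.3°, shortest Δλ = -38.6° (west) — does not cross 180°.
Leg 2: +138.3° → -114.7°, shortest Δλ = 107.0° (east) — crosses 180°.
Leg 3: -114.7° → +133.5°, shortest Δλ = -111.8° (west) — crosses 180°.
Leg 4: +133.5° → -142.2°, shortest Δλ = 84.3° (east) — crosses 180°.
Leg 5: -142.2° → +150.7°, shortest Δλ = -67.1° (west) — crosses 180°.
Total crossings: 4.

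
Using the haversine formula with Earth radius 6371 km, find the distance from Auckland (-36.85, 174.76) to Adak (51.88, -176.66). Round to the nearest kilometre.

Δλ = -176.66 − 174.76 = -351.42°; wrapped into (−180°, 180°]: 8.58°.
Δφ = 51.88 − -36.85 = 88.73°.
a = sin²(Δφ/2) + cos φ₁ · cos φ₂ · sin²(Δλ/2) = 0.491682.
c = 2·atan2(√a, √(1−a)) = 1.55416 rad → d = 6371·c ≈ 9901.55 km.

9902 km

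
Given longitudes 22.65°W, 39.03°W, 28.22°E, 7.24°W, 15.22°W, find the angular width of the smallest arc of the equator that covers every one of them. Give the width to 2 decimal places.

67.25°

Sort the longitudes: -39.03°, -22.65°, -15.22°, -7.24°, +28.22°.
Eastward gaps between consecutive values (wrapping around): 16.38°, 7.43°, 7.98°, 35.46°, 292.75°.
Largest gap = 292.75° ⇒ minimal covering band is its complement: 360° − 292.75° = 67.25°.
Band runs from -39.03° eastward to +28.22°.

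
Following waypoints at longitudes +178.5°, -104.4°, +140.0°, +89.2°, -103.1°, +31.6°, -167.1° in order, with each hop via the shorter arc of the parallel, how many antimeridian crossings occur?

4

Leg 1: +178.5° → -104.4°, shortest Δλ = 77.1° (east) — crosses 180°.
Leg 2: -104.4° → +140.0°, shortest Δλ = -115.6° (west) — crosses 180°.
Leg 3: +140.0° → +89.2°, shortest Δλ = -50.8° (west) — does not cross 180°.
Leg 4: +89.2° → -103.1°, shortest Δλ = 167.7° (east) — crosses 180°.
Leg 5: -103.1° → +31.6°, shortest Δλ = 134.7° (east) — does not cross 180°.
Leg 6: +31.6° → -167.1°, shortest Δλ = 161.3° (east) — crosses 180°.
Total crossings: 4.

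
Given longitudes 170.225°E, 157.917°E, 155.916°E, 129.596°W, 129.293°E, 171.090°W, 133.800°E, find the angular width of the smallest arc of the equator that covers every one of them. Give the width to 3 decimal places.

Sort the longitudes: -171.090°, -129.596°, +129.293°, +133.800°, +155.916°, +157.917°, +170.225°.
Eastward gaps between consecutive values (wrapping around): 41.494°, 258.889°, 4.507°, 22.116°, 2.001°, 12.308°, 18.685°.
Largest gap = 258.889° ⇒ minimal covering band is its complement: 360° − 258.889° = 101.111°.
Band runs from +129.293° eastward to -129.596°, crossing the antimeridian.

101.111°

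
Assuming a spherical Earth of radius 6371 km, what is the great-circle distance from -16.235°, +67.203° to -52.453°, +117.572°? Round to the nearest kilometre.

5949 km

Δλ = 117.572 − 67.203 = 50.369°.
Δφ = -52.453 − -16.235 = -36.218°.
a = sin²(Δφ/2) + cos φ₁ · cos φ₂ · sin²(Δλ/2) = 0.202564.
c = 2·atan2(√a, √(1−a)) = 0.93369 rad → d = 6371·c ≈ 5948.54 km.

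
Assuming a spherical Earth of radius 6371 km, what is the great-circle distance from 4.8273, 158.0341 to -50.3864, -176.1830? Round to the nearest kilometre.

Δλ = -176.1830 − 158.0341 = -334.2171°; wrapped into (−180°, 180°]: 25.7829°.
Δφ = -50.3864 − 4.8273 = -55.2137°.
a = sin²(Δφ/2) + cos φ₁ · cos φ₂ · sin²(Δλ/2) = 0.246366.
c = 2·atan2(√a, √(1−a)) = 1.03878 rad → d = 6371·c ≈ 6618.10 km.

6618 km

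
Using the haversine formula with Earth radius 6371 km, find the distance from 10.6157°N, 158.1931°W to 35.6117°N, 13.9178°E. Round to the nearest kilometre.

Δλ = 13.9178 − -158.1931 = 172.1109°.
Δφ = 35.6117 − 10.6157 = 24.9960°.
a = sin²(Δφ/2) + cos φ₁ · cos φ₂ · sin²(Δλ/2) = 0.842118.
c = 2·atan2(√a, √(1−a)) = 2.32435 rad → d = 6371·c ≈ 14808.44 km.

14808 km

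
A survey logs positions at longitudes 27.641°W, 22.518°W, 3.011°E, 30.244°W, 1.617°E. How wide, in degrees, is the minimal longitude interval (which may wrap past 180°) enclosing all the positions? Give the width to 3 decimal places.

Sort the longitudes: -30.244°, -27.641°, -22.518°, +1.617°, +3.011°.
Eastward gaps between consecutive values (wrapping around): 2.603°, 5.123°, 24.135°, 1.394°, 326.745°.
Largest gap = 326.745° ⇒ minimal covering band is its complement: 360° − 326.745° = 33.255°.
Band runs from -30.244° eastward to +3.011°.

33.255°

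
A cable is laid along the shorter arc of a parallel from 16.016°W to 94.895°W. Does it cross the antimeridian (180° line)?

No

Signed shortest Δλ = ((-94.895 − -16.016 + 180) mod 360) − 180 = -78.879°.
Going west by 78.879° from -16.016° reaches -94.895° without touching 180°.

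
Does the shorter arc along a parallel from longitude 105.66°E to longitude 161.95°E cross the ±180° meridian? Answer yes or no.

No

Signed shortest Δλ = ((161.95 − 105.66 + 180) mod 360) − 180 = 56.29°.
Going east by 56.29° from +105.66° reaches +161.95° without touching 180°.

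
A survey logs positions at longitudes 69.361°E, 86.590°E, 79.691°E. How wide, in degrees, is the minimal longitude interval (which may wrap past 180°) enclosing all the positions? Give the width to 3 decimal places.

Sort the longitudes: +69.361°, +79.691°, +86.590°.
Eastward gaps between consecutive values (wrapping around): 10.330°, 6.899°, 342.771°.
Largest gap = 342.771° ⇒ minimal covering band is its complement: 360° − 342.771° = 17.229°.
Band runs from +69.361° eastward to +86.590°.

17.229°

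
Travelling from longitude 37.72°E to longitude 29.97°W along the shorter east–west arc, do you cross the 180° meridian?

No

Signed shortest Δλ = ((-29.97 − 37.72 + 180) mod 360) − 180 = -67.69°.
Going west by 67.69° from +37.72° reaches -29.97° without touching 180°.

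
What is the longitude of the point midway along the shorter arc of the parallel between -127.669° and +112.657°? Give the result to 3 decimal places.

Signed shortest Δλ from -127.669° to +112.657° is -119.674°.
Midpoint longitude = -127.669° + (-119.674°)/2 = -127.669° − 59.837° = -187.506°.
Normalise into (−180°, 180°]: +172.494°.
(The naïve average (-127.669 + +112.657)/2 = -7.506° is on the wrong side of the globe.)

+172.494°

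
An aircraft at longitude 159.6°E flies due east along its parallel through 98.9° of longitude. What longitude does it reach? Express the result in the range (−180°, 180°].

Start at +159.6°; shift +98.9° → +258.5°.
+258.5° lies outside (−180°, 180°]; subtract 360° → -101.5°.

101.5°W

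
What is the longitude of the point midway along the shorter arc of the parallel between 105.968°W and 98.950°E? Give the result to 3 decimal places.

176.491°E

Signed shortest Δλ from -105.968° to +98.950° is -155.082°.
Midpoint longitude = -105.968° + (-155.082°)/2 = -105.968° − 77.541° = -183.509°.
Normalise into (−180°, 180°]: +176.491°.
(The naïve average (-105.968 + +98.950)/2 = -3.509° is on the wrong side of the globe.)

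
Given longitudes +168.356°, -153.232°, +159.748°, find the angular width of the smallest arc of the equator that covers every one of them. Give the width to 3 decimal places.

47.020°

Sort the longitudes: -153.232°, +159.748°, +168.356°.
Eastward gaps between consecutive values (wrapping around): 312.980°, 8.608°, 38.412°.
Largest gap = 312.980° ⇒ minimal covering band is its complement: 360° − 312.980° = 47.020°.
Band runs from +159.748° eastward to -153.232°, crossing the antimeridian.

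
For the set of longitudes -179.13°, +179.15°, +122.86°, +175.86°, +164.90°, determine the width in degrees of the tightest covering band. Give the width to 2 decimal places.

58.01°

Sort the longitudes: -179.13°, +122.86°, +164.90°, +175.86°, +179.15°.
Eastward gaps between consecutive values (wrapping around): 301.99°, 42.04°, 10.96°, 3.29°, 1.72°.
Largest gap = 301.99° ⇒ minimal covering band is its complement: 360° − 301.99° = 58.01°.
Band runs from +122.86° eastward to -179.13°, crossing the antimeridian.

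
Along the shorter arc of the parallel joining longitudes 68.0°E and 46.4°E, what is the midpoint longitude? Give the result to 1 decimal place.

57.2°E

Signed shortest Δλ from +68.0° to +46.4° is -21.6°.
Midpoint longitude = +68.0° + (-21.6°)/2 = +68.0° − 10.8° = +57.2°.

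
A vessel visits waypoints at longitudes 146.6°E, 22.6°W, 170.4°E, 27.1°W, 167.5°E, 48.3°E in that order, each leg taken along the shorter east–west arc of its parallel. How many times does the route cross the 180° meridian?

Leg 1: +146.6° → -22.6°, shortest Δλ = -169.2° (west) — does not cross 180°.
Leg 2: -22.6° → +170.4°, shortest Δλ = -167.0° (west) — crosses 180°.
Leg 3: +170.4° → -27.1°, shortest Δλ = 162.5° (east) — crosses 180°.
Leg 4: -27.1° → +167.5°, shortest Δλ = -165.4° (west) — crosses 180°.
Leg 5: +167.5° → +48.3°, shortest Δλ = -119.2° (west) — does not cross 180°.
Total crossings: 3.

3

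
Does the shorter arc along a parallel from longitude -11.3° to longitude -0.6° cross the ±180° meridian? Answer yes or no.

No

Signed shortest Δλ = ((-0.6 − -11.3 + 180) mod 360) − 180 = 10.7°.
Going east by 10.7° from -11.3° reaches -0.6° without touching 180°.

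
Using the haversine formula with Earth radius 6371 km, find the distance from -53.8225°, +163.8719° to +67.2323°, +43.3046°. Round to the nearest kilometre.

16609 km

Δλ = 43.3046 − 163.8719 = -120.5673°.
Δφ = 67.2323 − -53.8225 = 121.0548°.
a = sin²(Δφ/2) + cos φ₁ · cos φ₂ · sin²(Δλ/2) = 0.930235.
c = 2·atan2(√a, √(1−a)) = 2.60699 rad → d = 6371·c ≈ 16609.12 km.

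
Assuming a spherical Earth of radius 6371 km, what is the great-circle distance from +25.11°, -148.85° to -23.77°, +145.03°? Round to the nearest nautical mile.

Δλ = 145.03 − -148.85 = 293.88°; wrapped into (−180°, 180°]: -66.12°.
Δφ = -23.77 − 25.11 = -48.88°.
a = sin²(Δφ/2) + cos φ₁ · cos φ₂ · sin²(Δλ/2) = 0.417787.
c = 2·atan2(√a, √(1−a)) = 1.40562 rad → d = 6371·c ≈ 8955.21 km ≈ 4835.43 nmi.

4835 nmi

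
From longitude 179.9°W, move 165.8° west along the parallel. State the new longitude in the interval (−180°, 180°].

14.3°E

Start at -179.9°; shift −165.8° → -345.7°.
-345.7° lies outside (−180°, 180°]; add 360° → +14.3°.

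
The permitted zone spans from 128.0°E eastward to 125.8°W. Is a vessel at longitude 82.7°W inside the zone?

No

Band width going east from +128.0° to -125.8°: ((-125.8 − 128.0) mod 360) = 106.2°.
Offset of -82.7° east of the west edge: ((-82.7 − 128.0) mod 360) = 149.3°.
149.3° > 106.2° ⇒ outside.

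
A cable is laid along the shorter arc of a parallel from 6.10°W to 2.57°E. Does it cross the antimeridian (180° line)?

No

Signed shortest Δλ = ((2.57 − -6.10 + 180) mod 360) − 180 = 8.67°.
Going east by 8.67° from -6.10° reaches +2.57° without touching 180°.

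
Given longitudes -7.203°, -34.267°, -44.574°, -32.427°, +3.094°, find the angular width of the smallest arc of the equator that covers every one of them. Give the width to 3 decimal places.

47.668°

Sort the longitudes: -44.574°, -34.267°, -32.427°, -7.203°, +3.094°.
Eastward gaps between consecutive values (wrapping around): 10.307°, 1.840°, 25.224°, 10.297°, 312.332°.
Largest gap = 312.332° ⇒ minimal covering band is its complement: 360° − 312.332° = 47.668°.
Band runs from -44.574° eastward to +3.094°.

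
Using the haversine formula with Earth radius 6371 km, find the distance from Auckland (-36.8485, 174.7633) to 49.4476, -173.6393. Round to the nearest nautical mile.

Δλ = -173.6393 − 174.7633 = -348.4026°; wrapped into (−180°, 180°]: 11.5974°.
Δφ = 49.4476 − -36.8485 = 86.2961°.
a = sin²(Δφ/2) + cos φ₁ · cos φ₂ · sin²(Δλ/2) = 0.473011.
c = 2·atan2(√a, √(1−a)) = 1.51679 rad → d = 6371·c ≈ 9663.48 km ≈ 5217.86 nmi.

5218 nmi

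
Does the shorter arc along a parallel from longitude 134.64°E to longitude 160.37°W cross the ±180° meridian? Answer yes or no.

Yes

Naïve |-160.37 − 134.64| = 295.01° > 180°, so the shorter arc goes the other way round — across 180°.
Signed shortest Δλ = ((-160.37 − 134.64 + 180) mod 360) − 180 = 64.99°.
Going east by 64.99° from +134.64° passes through 180° before reaching -160.37°.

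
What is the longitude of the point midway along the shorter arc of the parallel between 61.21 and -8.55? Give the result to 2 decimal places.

Signed shortest Δλ from +61.21° to -8.55° is -69.76°.
Midpoint longitude = +61.21° + (-69.76°)/2 = +61.21° − 34.88° = +26.33°.

+26.33°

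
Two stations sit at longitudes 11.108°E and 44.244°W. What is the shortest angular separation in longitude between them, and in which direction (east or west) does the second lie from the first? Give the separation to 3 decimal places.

Raw difference: -44.244 − 11.108 = -55.352°.
Normalise into (−180°, 180°]: -55.352° stays -55.352°.
Negative ⇒ the second point lies to the west; separation 55.352°.

55.352° west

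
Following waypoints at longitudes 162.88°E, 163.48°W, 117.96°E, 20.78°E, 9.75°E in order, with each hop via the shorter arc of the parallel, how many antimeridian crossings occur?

2

Leg 1: +162.88° → -163.48°, shortest Δλ = 33.64° (east) — crosses 180°.
Leg 2: -163.48° → +117.96°, shortest Δλ = -78.56° (west) — crosses 180°.
Leg 3: +117.96° → +20.78°, shortest Δλ = -97.18° (west) — does not cross 180°.
Leg 4: +20.78° → +9.75°, shortest Δλ = -11.03° (west) — does not cross 180°.
Total crossings: 2.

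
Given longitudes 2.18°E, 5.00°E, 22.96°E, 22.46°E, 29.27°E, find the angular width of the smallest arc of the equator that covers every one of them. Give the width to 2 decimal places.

Sort the longitudes: +2.18°, +5.00°, +22.46°, +22.96°, +29.27°.
Eastward gaps between consecutive values (wrapping around): 2.82°, 17.46°, 0.50°, 6.31°, 332.91°.
Largest gap = 332.91° ⇒ minimal covering band is its complement: 360° − 332.91° = 27.09°.
Band runs from +2.18° eastward to +29.27°.

27.09°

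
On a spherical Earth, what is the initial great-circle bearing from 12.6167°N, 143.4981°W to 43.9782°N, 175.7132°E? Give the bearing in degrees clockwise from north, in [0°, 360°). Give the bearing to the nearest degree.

320°

Δλ = 175.7132 − -143.4981 = 319.2113°; wrapped into (−180°, 180°]: -40.7887°.
θ = atan2( sin Δλ · cos φ₂ , cos φ₁ · sin φ₂ − sin φ₁ · cos φ₂ · cos Δλ )
  = atan2(-0.47010, 0.55861) = -40.082° → normalised to [0°, 360°): 319.918°.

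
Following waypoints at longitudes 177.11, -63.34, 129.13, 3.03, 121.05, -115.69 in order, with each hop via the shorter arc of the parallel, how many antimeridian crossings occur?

Leg 1: +177.11° → -63.34°, shortest Δλ = 119.55° (east) — crosses 180°.
Leg 2: -63.34° → +129.13°, shortest Δλ = -167.53° (west) — crosses 180°.
Leg 3: +129.13° → +3.03°, shortest Δλ = -126.1° (west) — does not cross 180°.
Leg 4: +3.03° → +121.05°, shortest Δλ = 118.02° (east) — does not cross 180°.
Leg 5: +121.05° → -115.69°, shortest Δλ = 123.26° (east) — crosses 180°.
Total crossings: 3.

3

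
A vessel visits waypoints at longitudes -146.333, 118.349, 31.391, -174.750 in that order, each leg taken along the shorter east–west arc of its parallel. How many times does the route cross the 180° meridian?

2

Leg 1: -146.333° → +118.349°, shortest Δλ = -95.318° (west) — crosses 180°.
Leg 2: +118.349° → +31.391°, shortest Δλ = -86.958° (west) — does not cross 180°.
Leg 3: +31.391° → -174.750°, shortest Δλ = 153.859° (east) — crosses 180°.
Total crossings: 2.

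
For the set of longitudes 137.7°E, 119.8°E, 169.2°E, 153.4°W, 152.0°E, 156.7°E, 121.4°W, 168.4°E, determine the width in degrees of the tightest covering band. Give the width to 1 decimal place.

118.8°

Sort the longitudes: -153.4°, -121.4°, +119.8°, +137.7°, +152.0°, +156.7°, +168.4°, +169.2°.
Eastward gaps between consecutive values (wrapping around): 32.0°, 241.2°, 17.9°, 14.3°, 4.7°, 11.7°, 0.8°, 37.4°.
Largest gap = 241.2° ⇒ minimal covering band is its complement: 360° − 241.2° = 118.8°.
Band runs from +119.8° eastward to -121.4°, crossing the antimeridian.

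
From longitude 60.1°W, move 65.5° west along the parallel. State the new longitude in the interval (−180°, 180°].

125.6°W

Start at -60.1°; shift −65.5° → -125.6°.
-125.6° already lies in (−180°, 180°].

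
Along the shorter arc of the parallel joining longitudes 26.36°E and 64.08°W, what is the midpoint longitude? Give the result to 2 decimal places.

Signed shortest Δλ from +26.36° to -64.08° is -90.44°.
Midpoint longitude = +26.36° + (-90.44°)/2 = +26.36° − 45.22° = -18.86°.

18.86°W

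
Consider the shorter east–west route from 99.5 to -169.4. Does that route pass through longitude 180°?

Yes

Naïve |-169.4 − 99.5| = 268.9° > 180°, so the shorter arc goes the other way round — across 180°.
Signed shortest Δλ = ((-169.4 − 99.5 + 180) mod 360) − 180 = 91.1°.
Going east by 91.1° from +99.5° passes through 180° before reaching -169.4°.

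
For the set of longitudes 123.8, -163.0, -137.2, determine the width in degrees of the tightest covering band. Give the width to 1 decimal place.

Sort the longitudes: -163.0°, -137.2°, +123.8°.
Eastward gaps between consecutive values (wrapping around): 25.8°, 261.0°, 73.2°.
Largest gap = 261.0° ⇒ minimal covering band is its complement: 360° − 261.0° = 99.0°.
Band runs from +123.8° eastward to -137.2°, crossing the antimeridian.

99.0°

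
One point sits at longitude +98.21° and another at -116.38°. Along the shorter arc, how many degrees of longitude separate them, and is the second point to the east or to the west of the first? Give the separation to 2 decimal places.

145.41° east

Raw difference: -116.38 − 98.21 = -214.59°.
Normalise into (−180°, 180°]: -214.59° + 360° = 145.41°.
Positive ⇒ the second point lies to the east; separation 145.41°.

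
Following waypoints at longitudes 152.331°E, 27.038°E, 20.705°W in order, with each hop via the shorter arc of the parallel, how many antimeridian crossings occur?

0

Leg 1: +152.331° → +27.038°, shortest Δλ = -125.293° (west) — does not cross 180°.
Leg 2: +27.038° → -20.705°, shortest Δλ = -47.743° (west) — does not cross 180°.
Total crossings: 0.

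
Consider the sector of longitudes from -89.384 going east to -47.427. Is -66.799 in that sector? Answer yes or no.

Yes

Band width going east from -89.384° to -47.427°: ((-47.427 − -89.384) mod 360) = 41.957°.
Offset of -66.799° east of the west edge: ((-66.799 − -89.384) mod 360) = 22.585°.
22.585° ≤ 41.957° ⇒ inside.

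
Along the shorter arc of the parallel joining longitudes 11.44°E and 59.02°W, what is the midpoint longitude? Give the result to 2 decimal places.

Signed shortest Δλ from +11.44° to -59.02° is -70.46°.
Midpoint longitude = +11.44° + (-70.46°)/2 = +11.44° − 35.23° = -23.79°.

23.79°W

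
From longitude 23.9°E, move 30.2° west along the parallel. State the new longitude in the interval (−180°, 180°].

Start at +23.9°; shift −30.2° → -6.3°.
-6.3° already lies in (−180°, 180°].

6.3°W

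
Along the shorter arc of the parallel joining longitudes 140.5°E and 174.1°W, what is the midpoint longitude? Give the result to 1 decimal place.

Signed shortest Δλ from +140.5° to -174.1° is +45.4°.
Midpoint longitude = +140.5° + (+45.4°)/2 = +140.5° + 22.7° = +163.2°.
(The naïve average (+140.5 + -174.1)/2 = -16.8° is on the wrong side of the globe.)

163.2°E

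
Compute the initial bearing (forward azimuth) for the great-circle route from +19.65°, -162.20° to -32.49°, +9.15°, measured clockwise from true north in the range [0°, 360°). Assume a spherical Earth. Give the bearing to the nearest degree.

Δλ = 9.15 − -162.20 = 171.35°.
θ = atan2( sin Δλ · cos φ₂ , cos φ₁ · sin φ₂ − sin φ₁ · cos φ₂ · cos Δλ )
  = atan2(0.12686, -0.22546) = 150.635° → normalised to [0°, 360°): 150.635°.

151°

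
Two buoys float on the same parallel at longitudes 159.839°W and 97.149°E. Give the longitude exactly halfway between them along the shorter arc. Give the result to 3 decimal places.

148.655°E

Signed shortest Δλ from -159.839° to +97.149° is -103.012°.
Midpoint longitude = -159.839° + (-103.012°)/2 = -159.839° − 51.506° = -211.345°.
Normalise into (−180°, 180°]: +148.655°.
(The naïve average (-159.839 + +97.149)/2 = -31.345° is on the wrong side of the globe.)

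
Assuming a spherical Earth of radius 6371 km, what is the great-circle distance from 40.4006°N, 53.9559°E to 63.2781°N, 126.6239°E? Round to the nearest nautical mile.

2827 nmi

Δλ = 126.6239 − 53.9559 = 72.6680°.
Δφ = 63.2781 − 40.4006 = 22.8775°.
a = sin²(Δφ/2) + cos φ₁ · cos φ₂ · sin²(Δλ/2) = 0.159540.
c = 2·atan2(√a, √(1−a)) = 0.82178 rad → d = 6371·c ≈ 5235.55 km ≈ 2826.97 nmi.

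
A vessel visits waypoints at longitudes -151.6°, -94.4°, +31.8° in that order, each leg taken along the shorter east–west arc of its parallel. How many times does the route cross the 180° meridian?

Leg 1: -151.6° → -94.4°, shortest Δλ = 57.2° (east) — does not cross 180°.
Leg 2: -94.4° → +31.8°, shortest Δλ = 126.2° (east) — does not cross 180°.
Total crossings: 0.

0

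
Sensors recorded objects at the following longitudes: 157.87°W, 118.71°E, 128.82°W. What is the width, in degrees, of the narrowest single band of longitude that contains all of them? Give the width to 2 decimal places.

112.47°

Sort the longitudes: -157.87°, -128.82°, +118.71°.
Eastward gaps between consecutive values (wrapping around): 29.05°, 247.53°, 83.42°.
Largest gap = 247.53° ⇒ minimal covering band is its complement: 360° − 247.53° = 112.47°.
Band runs from +118.71° eastward to -128.82°, crossing the antimeridian.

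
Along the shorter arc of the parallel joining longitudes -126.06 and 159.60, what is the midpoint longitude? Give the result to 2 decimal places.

-163.23°

Signed shortest Δλ from -126.06° to +159.60° is -74.34°.
Midpoint longitude = -126.06° + (-74.34°)/2 = -126.06° − 37.17° = -163.23°.
(The naïve average (-126.06 + +159.60)/2 = 16.77° is on the wrong side of the globe.)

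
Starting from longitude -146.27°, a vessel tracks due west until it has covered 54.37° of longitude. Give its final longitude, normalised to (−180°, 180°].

+159.36°

Start at -146.27°; shift −54.37° → -200.64°.
-200.64° lies outside (−180°, 180°]; add 360° → +159.36°.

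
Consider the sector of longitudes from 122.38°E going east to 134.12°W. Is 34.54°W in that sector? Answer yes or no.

Band width going east from +122.38° to -134.12°: ((-134.12 − 122.38) mod 360) = 103.50°.
Offset of -34.54° east of the west edge: ((-34.54 − 122.38) mod 360) = 203.08°.
203.08° > 103.50° ⇒ outside.

No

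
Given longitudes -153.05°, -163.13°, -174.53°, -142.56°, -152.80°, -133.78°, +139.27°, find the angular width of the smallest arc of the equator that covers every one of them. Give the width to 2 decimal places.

Sort the longitudes: -174.53°, -163.13°, -153.05°, -152.80°, -142.56°, -133.78°, +139.27°.
Eastward gaps between consecutive values (wrapping around): 11.40°, 10.08°, 0.25°, 10.24°, 8.78°, 273.05°, 46.20°.
Largest gap = 273.05° ⇒ minimal covering band is its complement: 360° − 273.05° = 86.95°.
Band runs from +139.27° eastward to -133.78°, crossing the antimeridian.

86.95°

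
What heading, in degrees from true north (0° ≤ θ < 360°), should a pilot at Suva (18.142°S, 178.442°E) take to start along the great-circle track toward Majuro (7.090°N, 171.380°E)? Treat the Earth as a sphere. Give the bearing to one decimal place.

343.9°

Δλ = 171.380 − 178.442 = -7.062°.
θ = atan2( sin Δλ · cos φ₂ , cos φ₁ · sin φ₂ − sin φ₁ · cos φ₂ · cos Δλ )
  = atan2(-0.12200, 0.42394) = -16.055° → normalised to [0°, 360°): 343.945°.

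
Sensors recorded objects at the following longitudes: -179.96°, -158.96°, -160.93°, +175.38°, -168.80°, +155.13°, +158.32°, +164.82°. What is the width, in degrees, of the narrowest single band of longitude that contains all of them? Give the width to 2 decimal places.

45.91°

Sort the longitudes: -179.96°, -168.80°, -160.93°, -158.96°, +155.13°, +158.32°, +164.82°, +175.38°.
Eastward gaps between consecutive values (wrapping around): 11.16°, 7.87°, 1.97°, 314.09°, 3.19°, 6.50°, 10.56°, 4.66°.
Largest gap = 314.09° ⇒ minimal covering band is its complement: 360° − 314.09° = 45.91°.
Band runs from +155.13° eastward to -158.96°, crossing the antimeridian.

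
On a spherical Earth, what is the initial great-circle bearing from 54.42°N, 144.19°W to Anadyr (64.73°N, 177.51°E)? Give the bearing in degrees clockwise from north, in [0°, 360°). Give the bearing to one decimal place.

313.8°

Δλ = 177.51 − -144.19 = 321.70°; wrapped into (−180°, 180°]: -38.30°.
θ = atan2( sin Δλ · cos φ₂ , cos φ₁ · sin φ₂ − sin φ₁ · cos φ₂ · cos Δλ )
  = atan2(-0.26457, 0.25370) = -46.202° → normalised to [0°, 360°): 313.798°.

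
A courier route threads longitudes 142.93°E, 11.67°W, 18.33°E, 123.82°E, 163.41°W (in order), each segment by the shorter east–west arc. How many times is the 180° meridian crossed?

Leg 1: +142.93° → -11.67°, shortest Δλ = -154.6° (west) — does not cross 180°.
Leg 2: -11.67° → +18.33°, shortest Δλ = 30.0° (east) — does not cross 180°.
Leg 3: +18.33° → +123.82°, shortest Δλ = 105.49° (east) — does not cross 180°.
Leg 4: +123.82° → -163.41°, shortest Δλ = 72.77° (east) — crosses 180°.
Total crossings: 1.

1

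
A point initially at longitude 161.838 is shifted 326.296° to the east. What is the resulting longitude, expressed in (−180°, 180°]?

Start at +161.838°; shift +326.296° → +488.134°.
+488.134° lies outside (−180°, 180°]; subtract 360° → +128.134°.

+128.134°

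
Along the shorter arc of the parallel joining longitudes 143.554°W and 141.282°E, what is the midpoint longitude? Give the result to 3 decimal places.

Signed shortest Δλ from -143.554° to +141.282° is -75.164°.
Midpoint longitude = -143.554° + (-75.164°)/2 = -143.554° − 37.582° = -181.136°.
Normalise into (−180°, 180°]: +178.864°.
(The naïve average (-143.554 + +141.282)/2 = -1.136° is on the wrong side of the globe.)

178.864°E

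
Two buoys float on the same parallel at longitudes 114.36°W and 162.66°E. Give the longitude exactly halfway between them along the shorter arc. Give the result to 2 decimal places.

155.85°W

Signed shortest Δλ from -114.36° to +162.66° is -82.98°.
Midpoint longitude = -114.36° + (-82.98°)/2 = -114.36° − 41.49° = -155.85°.
(The naïve average (-114.36 + +162.66)/2 = 24.15° is on the wrong side of the globe.)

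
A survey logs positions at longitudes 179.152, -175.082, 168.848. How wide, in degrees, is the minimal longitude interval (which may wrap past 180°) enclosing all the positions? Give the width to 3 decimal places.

Sort the longitudes: -175.082°, +168.848°, +179.152°.
Eastward gaps between consecutive values (wrapping around): 343.930°, 10.304°, 5.766°.
Largest gap = 343.930° ⇒ minimal covering band is its complement: 360° − 343.930° = 16.070°.
Band runs from +168.848° eastward to -175.082°, crossing the antimeridian.

16.070°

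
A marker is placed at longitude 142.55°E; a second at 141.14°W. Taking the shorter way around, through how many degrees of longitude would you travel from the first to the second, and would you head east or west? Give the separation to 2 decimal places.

Raw difference: -141.14 − 142.55 = -283.69°.
Normalise into (−180°, 180°]: -283.69° + 360° = 76.31°.
Positive ⇒ the second point lies to the east; separation 76.31°.

76.31° east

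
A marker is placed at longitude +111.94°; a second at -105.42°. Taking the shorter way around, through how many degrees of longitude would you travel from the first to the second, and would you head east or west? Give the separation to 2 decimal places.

Raw difference: -105.42 − 111.94 = -217.36°.
Normalise into (−180°, 180°]: -217.36° + 360° = 142.64°.
Positive ⇒ the second point lies to the east; separation 142.64°.

142.64° east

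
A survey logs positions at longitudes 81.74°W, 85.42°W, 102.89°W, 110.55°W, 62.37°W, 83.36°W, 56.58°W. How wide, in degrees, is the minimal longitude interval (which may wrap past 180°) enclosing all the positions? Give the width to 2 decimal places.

Sort the longitudes: -110.55°, -102.89°, -85.42°, -83.36°, -81.74°, -62.37°, -56.58°.
Eastward gaps between consecutive values (wrapping around): 7.66°, 17.47°, 2.06°, 1.62°, 19.37°, 5.79°, 306.03°.
Largest gap = 306.03° ⇒ minimal covering band is its complement: 360° − 306.03° = 53.97°.
Band runs from -110.55° eastward to -56.58°.

53.97°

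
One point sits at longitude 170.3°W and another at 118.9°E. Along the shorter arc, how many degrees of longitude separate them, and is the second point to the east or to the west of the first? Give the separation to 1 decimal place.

Raw difference: 118.9 − -170.3 = 289.2°.
Normalise into (−180°, 180°]: 289.2° − 360° = -70.8°.
Negative ⇒ the second point lies to the west; separation 70.8°.

70.8° west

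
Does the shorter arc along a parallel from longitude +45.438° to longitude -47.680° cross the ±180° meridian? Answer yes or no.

Signed shortest Δλ = ((-47.680 − 45.438 + 180) mod 360) − 180 = -93.118°.
Going west by 93.118° from +45.438° reaches -47.680° without touching 180°.

No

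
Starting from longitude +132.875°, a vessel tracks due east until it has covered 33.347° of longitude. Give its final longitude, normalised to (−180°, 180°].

+166.222°

Start at +132.875°; shift +33.347° → +166.222°.
+166.222° already lies in (−180°, 180°].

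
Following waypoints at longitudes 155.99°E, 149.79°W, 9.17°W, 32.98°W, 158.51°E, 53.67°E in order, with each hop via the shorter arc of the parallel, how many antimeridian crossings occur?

2

Leg 1: +155.99° → -149.79°, shortest Δλ = 54.22° (east) — crosses 180°.
Leg 2: -149.79° → -9.17°, shortest Δλ = 140.62° (east) — does not cross 180°.
Leg 3: -9.17° → -32.98°, shortest Δλ = -23.81° (west) — does not cross 180°.
Leg 4: -32.98° → +158.51°, shortest Δλ = -168.51° (west) — crosses 180°.
Leg 5: +158.51° → +53.67°, shortest Δλ = -104.84° (west) — does not cross 180°.
Total crossings: 2.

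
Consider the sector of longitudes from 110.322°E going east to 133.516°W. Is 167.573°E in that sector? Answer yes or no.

Yes

Band width going east from +110.322° to -133.516°: ((-133.516 − 110.322) mod 360) = 116.162°.
Offset of +167.573° east of the west edge: ((167.573 − 110.322) mod 360) = 57.251°.
57.251° ≤ 116.162° ⇒ inside.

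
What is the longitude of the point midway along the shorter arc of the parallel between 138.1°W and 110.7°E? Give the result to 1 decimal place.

Signed shortest Δλ from -138.1° to +110.7° is -111.2°.
Midpoint longitude = -138.1° + (-111.2°)/2 = -138.1° − 55.6° = -193.7°.
Normalise into (−180°, 180°]: +166.3°.
(The naïve average (-138.1 + +110.7)/2 = -13.7° is on the wrong side of the globe.)

166.3°E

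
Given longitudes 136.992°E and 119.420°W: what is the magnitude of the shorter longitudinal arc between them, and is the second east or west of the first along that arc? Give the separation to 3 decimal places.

Raw difference: -119.420 − 136.992 = -256.412°.
Normalise into (−180°, 180°]: -256.412° + 360° = 103.588°.
Positive ⇒ the second point lies to the east; separation 103.588°.

103.588° east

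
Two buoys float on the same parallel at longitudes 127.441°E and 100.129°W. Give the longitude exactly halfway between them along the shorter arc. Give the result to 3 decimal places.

166.344°W

Signed shortest Δλ from +127.441° to -100.129° is +132.430°.
Midpoint longitude = +127.441° + (+132.430°)/2 = +127.441° + 66.215° = +193.656°.
Normalise into (−180°, 180°]: -166.344°.
(The naïve average (+127.441 + -100.129)/2 = 13.656° is on the wrong side of the globe.)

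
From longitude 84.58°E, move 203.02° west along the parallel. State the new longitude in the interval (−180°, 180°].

Start at +84.58°; shift −203.02° → -118.44°.
-118.44° already lies in (−180°, 180°].

118.44°W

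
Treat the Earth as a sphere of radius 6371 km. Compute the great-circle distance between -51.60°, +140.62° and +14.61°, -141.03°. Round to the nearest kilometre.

Δλ = -141.03 − 140.62 = -281.65°; wrapped into (−180°, 180°]: 78.35°.
Δφ = 14.61 − -51.60 = 66.21°.
a = sin²(Δφ/2) + cos φ₁ · cos φ₂ · sin²(Δλ/2) = 0.538152.
c = 2·atan2(√a, √(1−a)) = 1.64717 rad → d = 6371·c ≈ 10494.14 km.

10494 km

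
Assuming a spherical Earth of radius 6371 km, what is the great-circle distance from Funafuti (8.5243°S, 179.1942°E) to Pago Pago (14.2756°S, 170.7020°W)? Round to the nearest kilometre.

1273 km

Δλ = -170.7020 − 179.1942 = -349.8962°; wrapped into (−180°, 180°]: 10.1038°.
Δφ = -14.2756 − -8.5243 = -5.7513°.
a = sin²(Δφ/2) + cos φ₁ · cos φ₂ · sin²(Δλ/2) = 0.009949.
c = 2·atan2(√a, √(1−a)) = 0.19982 rad → d = 6371·c ≈ 1273.04 km.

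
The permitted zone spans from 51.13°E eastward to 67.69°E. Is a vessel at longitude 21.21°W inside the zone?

No

Band width going east from +51.13° to +67.69°: ((67.69 − 51.13) mod 360) = 16.56°.
Offset of -21.21° east of the west edge: ((-21.21 − 51.13) mod 360) = 287.66°.
287.66° > 16.56° ⇒ outside.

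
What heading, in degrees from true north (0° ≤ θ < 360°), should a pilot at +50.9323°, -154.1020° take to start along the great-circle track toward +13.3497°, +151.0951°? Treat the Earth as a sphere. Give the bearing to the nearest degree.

250°

Δλ = 151.0951 − -154.1020 = 305.1971°; wrapped into (−180°, 180°]: -54.8029°.
θ = atan2( sin Δλ · cos φ₂ , cos φ₁ · sin φ₂ − sin φ₁ · cos φ₂ · cos Δλ )
  = atan2(-0.79509, -0.28990) = -110.032° → normalised to [0°, 360°): 249.968°.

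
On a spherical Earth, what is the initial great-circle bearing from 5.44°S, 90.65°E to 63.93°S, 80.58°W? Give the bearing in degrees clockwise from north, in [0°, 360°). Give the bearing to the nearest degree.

Δλ = -80.58 − 90.65 = -171.23°.
θ = atan2( sin Δλ · cos φ₂ , cos φ₁ · sin φ₂ − sin φ₁ · cos φ₂ · cos Δλ )
  = atan2(-0.06701, -0.93539) = -175.903° → normalised to [0°, 360°): 184.097°.

184°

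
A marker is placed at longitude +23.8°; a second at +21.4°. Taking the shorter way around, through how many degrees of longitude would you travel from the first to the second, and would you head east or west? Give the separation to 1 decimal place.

Raw difference: 21.4 − 23.8 = -2.4°.
Normalise into (−180°, 180°]: -2.4° stays -2.4°.
Negative ⇒ the second point lies to the west; separation 2.4°.

2.4° west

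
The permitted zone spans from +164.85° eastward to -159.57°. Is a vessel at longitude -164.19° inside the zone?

Yes

Band width going east from +164.85° to -159.57°: ((-159.57 − 164.85) mod 360) = 35.58°.
Offset of -164.19° east of the west edge: ((-164.19 − 164.85) mod 360) = 30.96°.
30.96° ≤ 35.58° ⇒ inside.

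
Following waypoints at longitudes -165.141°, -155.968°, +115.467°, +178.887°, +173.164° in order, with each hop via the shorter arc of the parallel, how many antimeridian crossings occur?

Leg 1: -165.141° → -155.968°, shortest Δλ = 9.173° (east) — does not cross 180°.
Leg 2: -155.968° → +115.467°, shortest Δλ = -88.565° (west) — crosses 180°.
Leg 3: +115.467° → +178.887°, shortest Δλ = 63.42° (east) — does not cross 180°.
Leg 4: +178.887° → +173.164°, shortest Δλ = -5.723° (west) — does not cross 180°.
Total crossings: 1.

1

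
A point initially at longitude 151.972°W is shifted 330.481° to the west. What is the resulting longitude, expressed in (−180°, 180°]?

122.453°W

Start at -151.972°; shift −330.481° → -482.453°.
-482.453° lies outside (−180°, 180°]; add 360° → -122.453°.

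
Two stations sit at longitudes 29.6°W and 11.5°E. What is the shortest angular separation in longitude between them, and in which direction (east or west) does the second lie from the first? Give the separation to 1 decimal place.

Raw difference: 11.5 − -29.6 = 41.1°.
Normalise into (−180°, 180°]: 41.1° stays 41.1°.
Positive ⇒ the second point lies to the east; separation 41.1°.

41.1° east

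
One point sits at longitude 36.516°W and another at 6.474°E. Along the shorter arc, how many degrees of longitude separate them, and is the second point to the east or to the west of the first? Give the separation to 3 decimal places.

Raw difference: 6.474 − -36.516 = 42.99°.
Normalise into (−180°, 180°]: 42.99° stays 42.99°.
Positive ⇒ the second point lies to the east; separation 42.990°.

42.990° east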